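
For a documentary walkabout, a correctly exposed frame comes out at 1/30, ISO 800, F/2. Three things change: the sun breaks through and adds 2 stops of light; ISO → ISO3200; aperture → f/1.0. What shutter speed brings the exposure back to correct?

1/2000s

Scene light: 2 stops brighter.
ISO: 800 → 1600 → 3200 — 2 stops higher (brighter).
Aperture: f/2 → f/1.4 → f/1.0 — 2 stops wider (brighter).
Net so far: 6 stops brighter. Shutter speed: 1/30 → 1/60 → 1/125 → 1/250 → 1/500 → 1/1000 → 1/2000.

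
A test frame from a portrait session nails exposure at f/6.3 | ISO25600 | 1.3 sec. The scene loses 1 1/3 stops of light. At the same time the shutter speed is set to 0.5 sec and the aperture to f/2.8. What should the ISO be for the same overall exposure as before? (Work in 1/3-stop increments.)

Scene light: 1 1/3 stops darker.
Shutter speed: 1.3 → 1 → 0.8 → 0.6 → 0.5 — 1 1/3 stops faster (darker).
Aperture: f/6.3 → f/5.6 → f/5 → f/4.5 → f/4 → f/3.5 → f/3.2 → f/2.8 — 2 1/3 stops larger aperture (brighter).
Net so far: 1/3 stop darker. ISO: 25600 → 32000.

ISO 32000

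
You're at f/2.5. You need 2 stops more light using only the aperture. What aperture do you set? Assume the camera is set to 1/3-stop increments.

Aperture: f/2.5 → f/2.2 → f/2 → f/1.8 → f/1.6 → f/1.4 → f/1.2 — 2 stops opened up (brighter).

f/1.2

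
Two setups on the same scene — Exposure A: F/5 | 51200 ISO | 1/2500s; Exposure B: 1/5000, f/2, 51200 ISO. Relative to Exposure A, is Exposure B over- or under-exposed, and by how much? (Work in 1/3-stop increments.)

1 2/3 stops brighter

Aperture: f/5 → f/4.5 → f/4 → f/3.5 → f/3.2 → f/2.8 → f/2.5 → f/2.2 → f/2 — 2 2/3 stops larger aperture (brighter).
Shutter speed: 1/2500 → 1/3200 → 1/4000 → 1/5000 — 1 stop shorter (darker).
ISO: unchanged.
Net: +2 2/3 −1 = +1 2/3 stops.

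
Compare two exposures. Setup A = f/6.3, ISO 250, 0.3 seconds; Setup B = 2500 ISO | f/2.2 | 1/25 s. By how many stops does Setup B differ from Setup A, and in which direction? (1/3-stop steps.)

Aperture: f/6.3 → f/5.6 → f/5 → f/4.5 → f/4 → f/3.5 → f/3.2 → f/2.8 → f/2.5 → f/2.2 — 3 stops opened up (brighter).
Shutter speed: 0.3 → 1/4 → 1/5 → 1/6 → 1/8 → 1/10 → 1/13 → 1/15 → 1/20 → 1/25 — 3 stops shorter (darker).
ISO: 250 → 320 → 400 → 500 → 640 → 800 → 1000 → 1250 → 1600 → 2000 → 2500 — 3 1/3 stops raised (brighter).
Net: +3 −3 +3 1/3 = +3 1/3 stops.

3 1/3 stops brighter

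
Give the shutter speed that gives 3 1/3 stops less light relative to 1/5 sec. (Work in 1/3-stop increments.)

Shutter speed: 1/5 → 1/6 → 1/8 → 1/10 → 1/13 → 1/15 → 1/20 → 1/25 → 1/30 → 1/40 → 1/50 — 3 1/3 stops faster (darker).

1/50s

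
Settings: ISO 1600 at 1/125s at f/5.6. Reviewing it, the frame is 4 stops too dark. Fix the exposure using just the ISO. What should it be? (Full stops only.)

ISO 25600

Underexposed by 4 stops → need 4 stops brighter.
ISO: 1600 → 3200 → 6400 → 12800 → 25600.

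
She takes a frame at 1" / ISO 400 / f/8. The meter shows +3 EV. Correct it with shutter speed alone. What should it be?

1/8s

Overexposed by 3 stops → need 3 stops darker.
Shutter speed: 1 → 1/2 → 1/4 → 1/8.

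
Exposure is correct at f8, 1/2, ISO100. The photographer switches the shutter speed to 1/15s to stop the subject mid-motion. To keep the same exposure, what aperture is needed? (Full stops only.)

Shutter speed: 1/2 → 1/4 → 1/8 → 1/15 — 3 stops shorter (darker).
Need 3 stops brighter from the aperture: f/8 → f/5.6 → f/4 → f/2.8.

f/2.8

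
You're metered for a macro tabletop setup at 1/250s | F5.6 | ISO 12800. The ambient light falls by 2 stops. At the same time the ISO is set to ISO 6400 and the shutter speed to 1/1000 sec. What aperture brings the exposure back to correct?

f/1.0

Scene light: 2 stops darker.
ISO: 12800 → 6400 — 1 stop dropped (darker).
Shutter speed: 1/250 → 1/500 → 1/1000 — 2 stops shorter (darker).
Net so far: 5 stops darker. Aperture: f/5.6 → f/4 → f/2.8 → f/2 → f/1.4 → f/1.0.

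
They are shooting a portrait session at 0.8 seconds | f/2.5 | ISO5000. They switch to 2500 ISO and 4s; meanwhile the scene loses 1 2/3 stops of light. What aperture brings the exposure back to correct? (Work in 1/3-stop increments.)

Scene light: 1 2/3 stops darker.
ISO: 5000 → 4000 → 3200 → 2500 — 1 stop dropped (darker).
Shutter speed: 0.8 → 1 → 1.3 → 1.6 → 2 → 2.5 → 3.2 → 4 — 2 1/3 stops longer (brighter).
Net so far: 1/3 stop darker. Aperture: f/2.5 → f/2.2.

f/2.2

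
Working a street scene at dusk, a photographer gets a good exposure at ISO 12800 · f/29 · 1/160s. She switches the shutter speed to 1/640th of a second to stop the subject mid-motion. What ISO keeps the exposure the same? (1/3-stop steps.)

ISO 51200

Shutter speed: 1/160 → 1/200 → 1/250 → 1/320 → 1/400 → 1/500 → 1/640 — 2 stops shorter (darker).
Need 2 stops brighter from the ISO: 12800 → 16000 → 20000 → 25600 → 32000 → 40000 → 51200.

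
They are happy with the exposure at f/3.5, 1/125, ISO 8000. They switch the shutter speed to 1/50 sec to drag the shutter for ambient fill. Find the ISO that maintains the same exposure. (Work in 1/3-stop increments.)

ISO 3200

Shutter speed: 1/125 → 1/100 → 1/80 → 1/60 → 1/50 — 1 1/3 stops longer (brighter).
Need 1 1/3 stops darker from the ISO: 8000 → 6400 → 5000 → 4000 → 3200.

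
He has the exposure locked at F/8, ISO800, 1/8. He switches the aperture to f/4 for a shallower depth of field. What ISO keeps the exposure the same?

ISO 200

Aperture: f/8 → f/5.6 → f/4 — 2 stops larger aperture (brighter).
Need 2 stops darker from the ISO: 800 → 400 → 200.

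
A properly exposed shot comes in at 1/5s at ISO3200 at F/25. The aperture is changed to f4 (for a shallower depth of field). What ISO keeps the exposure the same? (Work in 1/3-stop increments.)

ISO 80

Aperture: f/25 → f/22 → f/20 → f/18 → f/16 → f/14 → f/13 → f/11 → f/10 → f/9 → f/8 → f/7.1 → f/6.3 → f/5.6 → f/5 → f/4.5 → f/4 — 5 1/3 stops opened up (brighter).
Need 5 1/3 stops darker from the ISO: 3200 → 2500 → 2000 → 1600 → 1250 → 1000 → 800 → 640 → 500 → 400 → 320 → 250 → 200 → 160 → 125 → 100 → 80.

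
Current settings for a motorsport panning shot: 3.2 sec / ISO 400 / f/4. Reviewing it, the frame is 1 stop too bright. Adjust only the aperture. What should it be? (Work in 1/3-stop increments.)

Overexposed by 1 stop → need 1 stop darker.
Aperture: f/4 → f/4.5 → f/5 → f/5.6.

f/5.6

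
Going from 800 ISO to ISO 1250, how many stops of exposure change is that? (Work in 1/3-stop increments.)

2/3 stop

800 → 1000 → 1250 — count the steps: 2 third-stops = 2/3 stop.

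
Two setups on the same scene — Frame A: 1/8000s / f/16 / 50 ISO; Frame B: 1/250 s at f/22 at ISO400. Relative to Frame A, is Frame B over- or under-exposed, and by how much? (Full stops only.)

7 stops brighter

Aperture: f/16 → f/22 — 1 stop smaller aperture (darker).
Shutter speed: 1/8000 → 1/4000 → 1/2000 → 1/1000 → 1/500 → 1/250 — 5 stops longer (brighter).
ISO: 50 → 100 → 200 → 400 — 3 stops raised (brighter).
Net: −1 +5 +3 = +7 stops.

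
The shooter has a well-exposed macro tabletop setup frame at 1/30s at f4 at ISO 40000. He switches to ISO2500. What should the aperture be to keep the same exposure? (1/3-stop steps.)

f/1.0

ISO: 40000 → 32000 → 25600 → 20000 → 16000 → 12800 → 10000 → 8000 → 6400 → 5000 → 4000 → 3200 → 2500 — 4 stops dropped (darker).
Need 4 stops brighter from the aperture: f/4 → f/3.5 → f/3.2 → f/2.8 → f/2.5 → f/2.2 → f/2 → f/1.8 → f/1.6 → f/1.4 → f/1.2 → f/1.1 → f/1.0.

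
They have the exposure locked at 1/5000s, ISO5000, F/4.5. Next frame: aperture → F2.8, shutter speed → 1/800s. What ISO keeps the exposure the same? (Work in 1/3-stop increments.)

ISO 320

Aperture: f/4.5 → f/4 → f/3.5 → f/3.2 → f/2.8 — 1 1/3 stops opened up (brighter).
Shutter speed: 1/5000 → 1/4000 → 1/3200 → 1/2500 → 1/2000 → 1/1600 → 1/1250 → 1/1000 → 1/800 — 2 2/3 stops longer (brighter).
Net change so far: 4 stops brighter. Offset with the ISO: 5000 → 4000 → 3200 → 2500 → 2000 → 1600 → 1250 → 1000 → 800 → 640 → 500 → 400 → 320.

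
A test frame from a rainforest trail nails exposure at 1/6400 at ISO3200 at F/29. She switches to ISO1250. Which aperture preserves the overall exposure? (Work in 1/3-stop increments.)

f/18

ISO: 3200 → 2500 → 2000 → 1600 → 1250 — 1 1/3 stops lower (darker).
Need 1 1/3 stops brighter from the aperture: f/29 → f/25 → f/22 → f/20 → f/18.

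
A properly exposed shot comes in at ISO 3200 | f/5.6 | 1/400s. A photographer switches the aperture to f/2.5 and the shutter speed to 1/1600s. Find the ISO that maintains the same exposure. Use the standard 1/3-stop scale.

ISO 2500

Aperture: f/5.6 → f/5 → f/4.5 → f/4 → f/3.5 → f/3.2 → f/2.8 → f/2.5 — 2 1/3 stops opened up (brighter).
Shutter speed: 1/400 → 1/500 → 1/640 → 1/800 → 1/1000 → 1/1250 → 1/1600 — 2 stops faster (darker).
Net change so far: 1/3 stop brighter. Offset with the ISO: 3200 → 2500.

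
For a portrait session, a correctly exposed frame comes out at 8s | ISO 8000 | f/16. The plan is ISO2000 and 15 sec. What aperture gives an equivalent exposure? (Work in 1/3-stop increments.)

ISO: 8000 → 6400 → 5000 → 4000 → 3200 → 2500 → 2000 — 2 stops dropped (darker).
Shutter speed: 8 → 10 → 13 → 15 — 1 stop slower (brighter).
Net change so far: 1 stop darker. Offset with the aperture: f/16 → f/14 → f/13 → f/11.

f/11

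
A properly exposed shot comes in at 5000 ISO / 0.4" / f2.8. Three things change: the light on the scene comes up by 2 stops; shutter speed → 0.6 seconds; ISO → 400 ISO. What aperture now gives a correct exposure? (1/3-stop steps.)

f/2

Scene light: 2 stops brighter.
Shutter speed: 0.4 → 0.5 → 0.6 — 2/3 stop longer (brighter).
ISO: 5000 → 4000 → 3200 → 2500 → 2000 → 1600 → 1250 → 1000 → 800 → 640 → 500 → 400 — 3 2/3 stops dropped (darker).
Net so far: 1 stop darker. Aperture: f/2.8 → f/2.5 → f/2.2 → f/2.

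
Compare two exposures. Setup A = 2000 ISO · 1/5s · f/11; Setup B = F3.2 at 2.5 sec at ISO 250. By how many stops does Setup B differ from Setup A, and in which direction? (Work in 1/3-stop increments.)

4 1/3 stops brighter

Aperture: f/11 → f/10 → f/9 → f/8 → f/7.1 → f/6.3 → f/5.6 → f/5 → f/4.5 → f/4 → f/3.5 → f/3.2 — 3 2/3 stops wider (brighter).
Shutter speed: 1/5 → 1/4 → 0.3 → 0.4 → 0.5 → 0.6 → 0.8 → 1 → 1.3 → 1.6 → 2 → 2.5 — 3 2/3 stops longer (brighter).
ISO: 2000 → 1600 → 1250 → 1000 → 800 → 640 → 500 → 400 → 320 → 250 — 3 stops dropped (darker).
Net: +3 2/3 +3 2/3 −3 = +4 1/3 stops.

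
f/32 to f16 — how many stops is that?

2 stops

f/32 → f/22 → f/16 — count the steps: 2 stops.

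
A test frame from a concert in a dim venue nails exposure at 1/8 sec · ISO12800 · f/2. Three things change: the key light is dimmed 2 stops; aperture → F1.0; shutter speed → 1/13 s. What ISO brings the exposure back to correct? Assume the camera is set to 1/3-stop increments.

ISO 20000

Scene light: 2 stops darker.
Aperture: f/2 → f/1.8 → f/1.6 → f/1.4 → f/1.2 → f/1.1 → f/1.0 — 2 stops opened up (brighter).
Shutter speed: 1/8 → 1/10 → 1/13 — 2/3 stop faster (darker).
Net so far: 2/3 stop darker. ISO: 12800 → 16000 → 20000.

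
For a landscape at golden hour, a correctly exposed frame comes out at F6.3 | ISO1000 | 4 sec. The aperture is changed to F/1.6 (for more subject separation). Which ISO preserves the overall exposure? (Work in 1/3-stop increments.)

Aperture: f/6.3 → f/5.6 → f/5 → f/4.5 → f/4 → f/3.5 → f/3.2 → f/2.8 → f/2.5 → f/2.2 → f/2 → f/1.8 → f/1.6 — 4 stops opened up (brighter).
Need 4 stops darker from the ISO: 1000 → 800 → 640 → 500 → 400 → 320 → 250 → 200 → 160 → 125 → 100 → 80 → 64.

ISO 64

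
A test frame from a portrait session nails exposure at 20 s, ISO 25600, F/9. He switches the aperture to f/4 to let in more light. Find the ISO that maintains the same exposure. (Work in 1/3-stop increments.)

ISO 5000

Aperture: f/9 → f/8 → f/7.1 → f/6.3 → f/5.6 → f/5 → f/4.5 → f/4 — 2 1/3 stops wider (brighter).
Need 2 1/3 stops darker from the ISO: 25600 → 20000 → 16000 → 12800 → 10000 → 8000 → 6400 → 5000.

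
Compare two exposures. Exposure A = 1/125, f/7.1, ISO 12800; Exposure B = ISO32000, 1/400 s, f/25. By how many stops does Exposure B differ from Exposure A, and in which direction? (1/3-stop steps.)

4 stops darker

Aperture: f/7.1 → f/8 → f/9 → f/10 → f/11 → f/13 → f/14 → f/16 → f/18 → f/20 → f/22 → f/25 — 3 2/3 stops stopped down (darker).
Shutter speed: 1/125 → 1/160 → 1/200 → 1/250 → 1/320 → 1/400 — 1 2/3 stops faster (darker).
ISO: 12800 → 16000 → 20000 → 25600 → 32000 — 1 1/3 stops higher (brighter).
Net: −3 2/3 −1 2/3 +1 1/3 = −4 stops.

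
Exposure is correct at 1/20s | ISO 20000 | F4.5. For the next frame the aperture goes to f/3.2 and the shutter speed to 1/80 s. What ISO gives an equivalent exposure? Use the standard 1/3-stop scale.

Aperture: f/4.5 → f/4 → f/3.5 → f/3.2 — 1 stop wider (brighter).
Shutter speed: 1/20 → 1/25 → 1/30 → 1/40 → 1/50 → 1/60 → 1/80 — 2 stops shorter (darker).
Net change so far: 1 stop darker. Offset with the ISO: 20000 → 25600 → 32000 → 40000.

ISO 40000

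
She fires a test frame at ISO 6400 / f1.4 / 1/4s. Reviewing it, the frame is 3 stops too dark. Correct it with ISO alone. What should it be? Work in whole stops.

Underexposed by 3 stops → need 3 stops brighter.
ISO: 6400 → 12800 → 25600 → 51200.

ISO 51200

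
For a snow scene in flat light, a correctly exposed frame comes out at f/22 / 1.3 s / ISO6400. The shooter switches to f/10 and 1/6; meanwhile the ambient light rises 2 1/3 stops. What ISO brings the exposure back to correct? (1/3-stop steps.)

ISO 2000

Scene light: 2 1/3 stops brighter.
Aperture: f/22 → f/20 → f/18 → f/16 → f/14 → f/13 → f/11 → f/10 — 2 1/3 stops larger aperture (brighter).
Shutter speed: 1.3 → 1 → 0.8 → 0.6 → 0.5 → 0.4 → 0.3 → 1/4 → 1/5 → 1/6 — 3 stops shorter (darker).
Net so far: 1 2/3 stops brighter. ISO: 6400 → 5000 → 4000 → 3200 → 2500 → 2000.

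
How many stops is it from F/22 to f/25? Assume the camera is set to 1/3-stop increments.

f/22 → f/25 — count the steps: 1 third-stops = 1/3 stop.

1/3 stop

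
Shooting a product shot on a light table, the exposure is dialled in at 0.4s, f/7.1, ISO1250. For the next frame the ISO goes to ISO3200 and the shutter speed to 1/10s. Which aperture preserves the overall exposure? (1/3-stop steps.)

f/5.6

ISO: 1250 → 1600 → 2000 → 2500 → 3200 — 1 1/3 stops higher (brighter).
Shutter speed: 0.4 → 0.3 → 1/4 → 1/5 → 1/6 → 1/8 → 1/10 — 2 stops faster (darker).
Net change so far: 2/3 stop darker. Offset with the aperture: f/7.1 → f/6.3 → f/5.6.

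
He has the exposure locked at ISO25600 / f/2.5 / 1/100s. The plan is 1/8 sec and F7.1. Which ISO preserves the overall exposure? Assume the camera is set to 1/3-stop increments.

ISO 16000

Shutter speed: 1/100 → 1/80 → 1/60 → 1/50 → 1/40 → 1/30 → 1/25 → 1/20 → 1/15 → 1/13 → 1/10 → 1/8 — 3 2/3 stops longer (brighter).
Aperture: f/2.5 → f/2.8 → f/3.2 → f/3.5 → f/4 → f/4.5 → f/5 → f/5.6 → f/6.3 → f/7.1 — 3 stops smaller aperture (darker).
Net change so far: 2/3 stop brighter. Offset with the ISO: 25600 → 20000 → 16000.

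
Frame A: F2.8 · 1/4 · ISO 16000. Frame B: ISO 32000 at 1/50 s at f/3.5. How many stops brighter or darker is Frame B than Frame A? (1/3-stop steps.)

Aperture: f/2.8 → f/3.2 → f/3.5 — 2/3 stop narrower (darker).
Shutter speed: 1/4 → 1/5 → 1/6 → 1/8 → 1/10 → 1/13 → 1/15 → 1/20 → 1/25 → 1/30 → 1/40 → 1/50 — 3 2/3 stops shorter (darker).
ISO: 16000 → 20000 → 25600 → 32000 — 1 stop higher (brighter).
Net: −2/3 −3 2/3 +1 = −3 1/3 stops.

3 1/3 stops darker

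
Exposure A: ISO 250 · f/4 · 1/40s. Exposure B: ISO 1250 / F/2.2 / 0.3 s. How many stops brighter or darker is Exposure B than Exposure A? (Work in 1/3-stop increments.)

7 2/3 stops brighter

Aperture: f/4 → f/3.5 → f/3.2 → f/2.8 → f/2.5 → f/2.2 — 1 2/3 stops opened up (brighter).
Shutter speed: 1/40 → 1/30 → 1/25 → 1/20 → 1/15 → 1/13 → 1/10 → 1/8 → 1/6 → 1/5 → 1/4 → 0.3 — 3 2/3 stops longer (brighter).
ISO: 250 → 320 → 400 → 500 → 640 → 800 → 1000 → 1250 — 2 1/3 stops raised (brighter).
Net: +1 2/3 +3 2/3 +2 1/3 = +7 2/3 stops.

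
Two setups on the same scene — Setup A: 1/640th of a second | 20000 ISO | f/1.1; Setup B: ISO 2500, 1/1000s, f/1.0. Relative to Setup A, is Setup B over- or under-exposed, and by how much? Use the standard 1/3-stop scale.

Aperture: f/1.1 → f/1.0 — 1/3 stop opened up (brighter).
Shutter speed: 1/640 → 1/800 → 1/1000 — 2/3 stop shorter (darker).
ISO: 20000 → 16000 → 12800 → 10000 → 8000 → 6400 → 5000 → 4000 → 3200 → 2500 — 3 stops dropped (darker).
Net: +1/3 −2/3 −3 = −3 1/3 stops.

3 1/3 stops darker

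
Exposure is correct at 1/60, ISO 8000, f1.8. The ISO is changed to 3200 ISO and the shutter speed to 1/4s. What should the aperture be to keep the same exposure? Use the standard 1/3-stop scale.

ISO: 8000 → 6400 → 5000 → 4000 → 3200 — 1 1/3 stops dropped (darker).
Shutter speed: 1/60 → 1/50 → 1/40 → 1/30 → 1/25 → 1/20 → 1/15 → 1/13 → 1/10 → 1/8 → 1/6 → 1/5 → 1/4 — 4 stops slower (brighter).
Net change so far: 2 2/3 stops brighter. Offset with the aperture: f/1.8 → f/2 → f/2.2 → f/2.5 → f/2.8 → f/3.2 → f/3.5 → f/4 → f/4.5.

f/4.5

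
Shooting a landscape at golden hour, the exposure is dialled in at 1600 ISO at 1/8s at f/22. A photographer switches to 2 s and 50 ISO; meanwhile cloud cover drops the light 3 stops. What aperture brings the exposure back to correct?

Scene light: 3 stops darker.
Shutter speed: 1/8 → 1/4 → 1/2 → 1 → 2 — 4 stops slower (brighter).
ISO: 1600 → 800 → 400 → 200 → 100 → 50 — 5 stops lower (darker).
Net so far: 4 stops darker. Aperture: f/22 → f/16 → f/11 → f/8 → f/5.6.

f/5.6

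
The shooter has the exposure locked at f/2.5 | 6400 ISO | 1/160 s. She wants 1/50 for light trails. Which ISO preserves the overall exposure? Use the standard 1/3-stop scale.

ISO 2000

Shutter speed: 1/160 → 1/125 → 1/100 → 1/80 → 1/60 → 1/50 — 1 2/3 stops slower (brighter).
Need 1 2/3 stops darker from the ISO: 6400 → 5000 → 4000 → 3200 → 2500 → 2000.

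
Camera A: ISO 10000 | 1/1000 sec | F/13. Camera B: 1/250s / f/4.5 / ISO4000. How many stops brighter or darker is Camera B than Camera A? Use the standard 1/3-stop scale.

3 2/3 stops brighter

Aperture: f/13 → f/11 → f/10 → f/9 → f/8 → f/7.1 → f/6.3 → f/5.6 → f/5 → f/4.5 — 3 stops larger aperture (brighter).
Shutter speed: 1/1000 → 1/800 → 1/640 → 1/500 → 1/400 → 1/320 → 1/250 — 2 stops longer (brighter).
ISO: 10000 → 8000 → 6400 → 5000 → 4000 — 1 1/3 stops dropped (darker).
Net: +3 +2 −1 1/3 = +3 2/3 stops.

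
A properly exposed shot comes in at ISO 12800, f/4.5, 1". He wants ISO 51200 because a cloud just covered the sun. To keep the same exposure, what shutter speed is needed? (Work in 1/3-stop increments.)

1/4s

ISO: 12800 → 16000 → 20000 → 25600 → 32000 → 40000 → 51200 — 2 stops higher (brighter).
Need 2 stops darker from the shutter speed: 1 → 0.8 → 0.6 → 0.5 → 0.4 → 0.3 → 1/4.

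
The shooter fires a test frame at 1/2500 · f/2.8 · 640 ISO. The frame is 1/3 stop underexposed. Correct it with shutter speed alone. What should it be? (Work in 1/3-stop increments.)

1/2000s

Underexposed by 1/3 stop → need 1/3 stop brighter.
Shutter speed: 1/2500 → 1/2000.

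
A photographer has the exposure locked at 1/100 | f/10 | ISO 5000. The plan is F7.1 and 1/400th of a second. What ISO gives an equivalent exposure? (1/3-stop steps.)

ISO 10000

Aperture: f/10 → f/9 → f/8 → f/7.1 — 1 stop wider (brighter).
Shutter speed: 1/100 → 1/125 → 1/160 → 1/200 → 1/250 → 1/320 → 1/400 — 2 stops faster (darker).
Net change so far: 1 stop darker. Offset with the ISO: 5000 → 6400 → 8000 → 10000.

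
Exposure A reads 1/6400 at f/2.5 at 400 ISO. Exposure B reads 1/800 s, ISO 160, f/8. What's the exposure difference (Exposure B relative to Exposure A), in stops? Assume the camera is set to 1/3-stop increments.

1 2/3 stops darker

Aperture: f/2.5 → f/2.8 → f/3.2 → f/3.5 → f/4 → f/4.5 → f/5 → f/5.6 → f/6.3 → f/7.1 → f/8 — 3 1/3 stops smaller aperture (darker).
Shutter speed: 1/6400 → 1/5000 → 1/4000 → 1/3200 → 1/2500 → 1/2000 → 1/1600 → 1/1250 → 1/1000 → 1/800 — 3 stops longer (brighter).
ISO: 400 → 320 → 250 → 200 → 160 — 1 1/3 stops dropped (darker).
Net: −3 1/3 +3 −1 1/3 = −1 2/3 stops.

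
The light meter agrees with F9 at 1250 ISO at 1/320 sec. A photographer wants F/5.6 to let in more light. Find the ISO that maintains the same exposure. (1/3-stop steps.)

Aperture: f/9 → f/8 → f/7.1 → f/6.3 → f/5.6 — 1 1/3 stops larger aperture (brighter).
Need 1 1/3 stops darker from the ISO: 1250 → 1000 → 800 → 640 → 500.

ISO 500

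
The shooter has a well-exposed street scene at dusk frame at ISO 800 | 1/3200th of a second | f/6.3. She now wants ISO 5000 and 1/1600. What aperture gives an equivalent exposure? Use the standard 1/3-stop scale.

ISO: 800 → 1000 → 1250 → 1600 → 2000 → 2500 → 3200 → 4000 → 5000 — 2 2/3 stops raised (brighter).
Shutter speed: 1/3200 → 1/2500 → 1/2000 → 1/1600 — 1 stop slower (brighter).
Net change so far: 3 2/3 stops brighter. Offset with the aperture: f/6.3 → f/7.1 → f/8 → f/9 → f/10 → f/11 → f/13 → f/14 → f/16 → f/18 → f/20 → f/22.

f/22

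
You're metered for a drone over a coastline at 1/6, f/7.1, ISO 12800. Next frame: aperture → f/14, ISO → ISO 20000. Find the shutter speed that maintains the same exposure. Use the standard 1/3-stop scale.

Aperture: f/7.1 → f/8 → f/9 → f/10 → f/11 → f/13 → f/14 — 2 stops narrower (darker).
ISO: 12800 → 16000 → 20000 — 2/3 stop raised (brighter).
Net change so far: 1 1/3 stops darker. Offset with the shutter speed: 1/6 → 1/5 → 1/4 → 0.3 → 0.4.

0.4 s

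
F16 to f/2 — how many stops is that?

f/16 → f/11 → f/8 → f/5.6 → f/4 → f/2.8 → f/2 — count the steps: 6 stops.

6 stops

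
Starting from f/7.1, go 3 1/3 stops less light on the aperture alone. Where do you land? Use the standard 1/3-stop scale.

Aperture: f/7.1 → f/8 → f/9 → f/10 → f/11 → f/13 → f/14 → f/16 → f/18 → f/20 → f/22 — 3 1/3 stops narrower (darker).

f/22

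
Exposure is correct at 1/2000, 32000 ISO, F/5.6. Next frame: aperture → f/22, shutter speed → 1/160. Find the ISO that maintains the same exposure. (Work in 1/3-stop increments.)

ISO 40000

Aperture: f/5.6 → f/6.3 → f/7.1 → f/8 → f/9 → f/10 → f/11 → f/13 → f/14 → f/16 → f/18 → f/20 → f/22 — 4 stops smaller aperture (darker).
Shutter speed: 1/2000 → 1/1600 → 1/1250 → 1/1000 → 1/800 → 1/640 → 1/500 → 1/400 → 1/320 → 1/250 → 1/200 → 1/160 — 3 2/3 stops longer (brighter).
Net change so far: 1/3 stop darker. Offset with the ISO: 32000 → 40000.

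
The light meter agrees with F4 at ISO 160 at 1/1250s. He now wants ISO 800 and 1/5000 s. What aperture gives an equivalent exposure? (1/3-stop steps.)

f/4.5

ISO: 160 → 200 → 250 → 320 → 400 → 500 → 640 → 800 — 2 1/3 stops higher (brighter).
Shutter speed: 1/1250 → 1/1600 → 1/2000 → 1/2500 → 1/3200 → 1/4000 → 1/5000 — 2 stops faster (darker).
Net change so far: 1/3 stop brighter. Offset with the aperture: f/4 → f/4.5.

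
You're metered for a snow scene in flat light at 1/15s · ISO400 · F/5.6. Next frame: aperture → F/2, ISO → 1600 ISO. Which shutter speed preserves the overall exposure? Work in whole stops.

1/500s

Aperture: f/5.6 → f/4 → f/2.8 → f/2 — 3 stops wider (brighter).
ISO: 400 → 800 → 1600 — 2 stops raised (brighter).
Net change so far: 5 stops brighter. Offset with the shutter speed: 1/15 → 1/30 → 1/60 → 1/125 → 1/250 → 1/500.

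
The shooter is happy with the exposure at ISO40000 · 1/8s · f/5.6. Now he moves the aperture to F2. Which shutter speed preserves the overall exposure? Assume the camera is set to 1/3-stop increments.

Aperture: f/5.6 → f/5 → f/4.5 → f/4 → f/3.5 → f/3.2 → f/2.8 → f/2.5 → f/2.2 → f/2 — 3 stops larger aperture (brighter).
Need 3 stops darker from the shutter speed: 1/8 → 1/10 → 1/13 → 1/15 → 1/20 → 1/25 → 1/30 → 1/40 → 1/50 → 1/60.

1/60s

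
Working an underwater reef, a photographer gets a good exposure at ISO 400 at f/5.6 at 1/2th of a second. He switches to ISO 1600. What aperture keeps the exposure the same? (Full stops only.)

f/11

ISO: 400 → 800 → 1600 — 2 stops raised (brighter).
Need 2 stops darker from the aperture: f/5.6 → f/8 → f/11.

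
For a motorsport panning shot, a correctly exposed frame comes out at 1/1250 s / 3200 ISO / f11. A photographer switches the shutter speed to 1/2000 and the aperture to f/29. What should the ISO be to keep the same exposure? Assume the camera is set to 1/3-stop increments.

Shutter speed: 1/1250 → 1/1600 → 1/2000 — 2/3 stop faster (darker).
Aperture: f/11 → f/13 → f/14 → f/16 → f/18 → f/20 → f/22 → f/25 → f/29 — 2 2/3 stops narrower (darker).
Net change so far: 3 1/3 stops darker. Offset with the ISO: 3200 → 4000 → 5000 → 6400 → 8000 → 10000 → 12800 → 16000 → 20000 → 25600 → 32000.

ISO 32000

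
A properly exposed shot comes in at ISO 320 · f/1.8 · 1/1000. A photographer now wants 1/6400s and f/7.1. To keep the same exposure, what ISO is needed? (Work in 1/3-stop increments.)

Shutter speed: 1/1000 → 1/1250 → 1/1600 → 1/2000 → 1/2500 → 1/3200 → 1/4000 → 1/5000 → 1/6400 — 2 2/3 stops shorter (darker).
Aperture: f/1.8 → f/2 → f/2.2 → f/2.5 → f/2.8 → f/3.2 → f/3.5 → f/4 → f/4.5 → f/5 → f/5.6 → f/6.3 → f/7.1 — 4 stops smaller aperture (darker).
Net change so far: 6 2/3 stops darker. Offset with the ISO: 320 → 400 → 500 → 640 → 800 → 1000 → 1250 → 1600 → 2000 → 2500 → 3200 → 4000 → 5000 → 6400 → 8000 → 10000 → 12800 → 16000 → 20000 → 25600 → 32000.

ISO 32000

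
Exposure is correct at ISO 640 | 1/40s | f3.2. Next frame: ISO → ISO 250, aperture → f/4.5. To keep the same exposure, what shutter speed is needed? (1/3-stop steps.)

ISO: 640 → 500 → 400 → 320 → 250 — 1 1/3 stops lower (darker).
Aperture: f/3.2 → f/3.5 → f/4 → f/4.5 — 1 stop narrower (darker).
Net change so far: 2 1/3 stops darker. Offset with the shutter speed: 1/40 → 1/30 → 1/25 → 1/20 → 1/15 → 1/13 → 1/10 → 1/8.

1/8s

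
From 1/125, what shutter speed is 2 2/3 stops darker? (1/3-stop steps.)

Shutter speed: 1/125 → 1/160 → 1/200 → 1/250 → 1/320 → 1/400 → 1/500 → 1/640 → 1/800 — 2 2/3 stops shorter (darker).

1/800s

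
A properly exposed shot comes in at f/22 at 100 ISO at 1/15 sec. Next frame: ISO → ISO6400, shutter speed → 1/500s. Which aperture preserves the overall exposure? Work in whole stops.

f/32

ISO: 100 → 200 → 400 → 800 → 1600 → 3200 → 6400 — 6 stops raised (brighter).
Shutter speed: 1/15 → 1/30 → 1/60 → 1/125 → 1/250 → 1/500 — 5 stops faster (darker).
Net change so far: 1 stop brighter. Offset with the aperture: f/22 → f/32.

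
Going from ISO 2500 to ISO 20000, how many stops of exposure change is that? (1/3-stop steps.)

3 stops

2500 → 3200 → 4000 → 5000 → 6400 → 8000 → 10000 → 12800 → 16000 → 20000 — count the steps: 9 third-stops = 3 stops.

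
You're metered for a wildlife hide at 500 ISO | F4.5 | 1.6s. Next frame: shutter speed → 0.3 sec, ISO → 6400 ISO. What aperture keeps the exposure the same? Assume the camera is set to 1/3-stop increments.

Shutter speed: 1.6 → 1.3 → 1 → 0.8 → 0.6 → 0.5 → 0.4 → 0.3 — 2 1/3 stops faster (darker).
ISO: 500 → 640 → 800 → 1000 → 1250 → 1600 → 2000 → 2500 → 3200 → 4000 → 5000 → 6400 — 3 2/3 stops higher (brighter).
Net change so far: 1 1/3 stops brighter. Offset with the aperture: f/4.5 → f/5 → f/5.6 → f/6.3 → f/7.1.

f/7.1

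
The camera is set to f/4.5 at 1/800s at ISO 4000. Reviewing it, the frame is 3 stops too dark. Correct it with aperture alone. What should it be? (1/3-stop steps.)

Underexposed by 3 stops → need 3 stops brighter.
Aperture: f/4.5 → f/4 → f/3.5 → f/3.2 → f/2.8 → f/2.5 → f/2.2 → f/2 → f/1.8 → f/1.6.

f/1.6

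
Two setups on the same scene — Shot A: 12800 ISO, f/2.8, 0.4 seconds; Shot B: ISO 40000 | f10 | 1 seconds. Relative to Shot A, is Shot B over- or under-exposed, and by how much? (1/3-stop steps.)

Aperture: f/2.8 → f/3.2 → f/3.5 → f/4 → f/4.5 → f/5 → f/5.6 → f/6.3 → f/7.1 → f/8 → f/9 → f/10 — 3 2/3 stops smaller aperture (darker).
Shutter speed: 0.4 → 0.5 → 0.6 → 0.8 → 1 — 1 1/3 stops slower (brighter).
ISO: 12800 → 16000 → 20000 → 25600 → 32000 → 40000 — 1 2/3 stops higher (brighter).
Net: −3 2/3 +1 1/3 +1 2/3 = −2/3 stops.

2/3 stop darker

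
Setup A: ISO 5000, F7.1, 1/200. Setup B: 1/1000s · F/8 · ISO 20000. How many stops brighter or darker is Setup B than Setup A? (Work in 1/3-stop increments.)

Aperture: f/7.1 → f/8 — 1/3 stop narrower (darker).
Shutter speed: 1/200 → 1/250 → 1/320 → 1/400 → 1/500 → 1/640 → 1/800 → 1/1000 — 2 1/3 stops faster (darker).
ISO: 5000 → 6400 → 8000 → 10000 → 12800 → 16000 → 20000 — 2 stops raised (brighter).
Net: −1/3 −2 1/3 +2 = −2/3 stops.

2/3 stop darker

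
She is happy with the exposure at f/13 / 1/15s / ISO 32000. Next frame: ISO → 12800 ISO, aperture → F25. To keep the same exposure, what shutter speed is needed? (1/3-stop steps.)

ISO: 32000 → 25600 → 20000 → 16000 → 12800 — 1 1/3 stops dropped (darker).
Aperture: f/13 → f/14 → f/16 → f/18 → f/20 → f/22 → f/25 — 2 stops smaller aperture (darker).
Net change so far: 3 1/3 stops darker. Offset with the shutter speed: 1/15 → 1/13 → 1/10 → 1/8 → 1/6 → 1/5 → 1/4 → 0.3 → 0.4 → 0.5 → 0.6.

0.6 s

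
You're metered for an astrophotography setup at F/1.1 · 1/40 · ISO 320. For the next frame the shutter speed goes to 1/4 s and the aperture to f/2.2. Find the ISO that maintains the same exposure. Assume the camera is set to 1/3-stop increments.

Shutter speed: 1/40 → 1/30 → 1/25 → 1/20 → 1/15 → 1/13 → 1/10 → 1/8 → 1/6 → 1/5 → 1/4 — 3 1/3 stops longer (brighter).
Aperture: f/1.1 → f/1.2 → f/1.4 → f/1.6 → f/1.8 → f/2 → f/2.2 — 2 stops stopped down (darker).
Net change so far: 1 1/3 stops brighter. Offset with the ISO: 320 → 250 → 200 → 160 → 125.

ISO 125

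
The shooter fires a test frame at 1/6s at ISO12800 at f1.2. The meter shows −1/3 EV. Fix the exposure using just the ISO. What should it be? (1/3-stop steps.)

Underexposed by 1/3 stop → need 1/3 stop brighter.
ISO: 12800 → 16000.

ISO 16000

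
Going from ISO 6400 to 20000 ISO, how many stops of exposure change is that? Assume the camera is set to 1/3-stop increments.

6400 → 8000 → 10000 → 12800 → 16000 → 20000 — count the steps: 5 third-stops = 1 2/3 stops.

1 2/3 stops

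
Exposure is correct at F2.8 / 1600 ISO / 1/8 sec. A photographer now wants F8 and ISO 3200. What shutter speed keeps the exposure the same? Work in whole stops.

Aperture: f/2.8 → f/4 → f/5.6 → f/8 — 3 stops smaller aperture (darker).
ISO: 1600 → 3200 — 1 stop higher (brighter).
Net change so far: 2 stops darker. Offset with the shutter speed: 1/8 → 1/4 → 1/2.

1/2s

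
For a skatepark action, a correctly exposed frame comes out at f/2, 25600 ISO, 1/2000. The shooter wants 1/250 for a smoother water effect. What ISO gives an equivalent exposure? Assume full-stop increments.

Shutter speed: 1/2000 → 1/1000 → 1/500 → 1/250 — 3 stops longer (brighter).
Need 3 stops darker from the ISO: 25600 → 12800 → 6400 → 3200.

ISO 3200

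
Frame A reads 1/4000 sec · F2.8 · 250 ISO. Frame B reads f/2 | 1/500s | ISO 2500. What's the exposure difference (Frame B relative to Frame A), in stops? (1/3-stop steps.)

Aperture: f/2.8 → f/2.5 → f/2.2 → f/2 — 1 stop opened up (brighter).
Shutter speed: 1/4000 → 1/3200 → 1/2500 → 1/2000 → 1/1600 → 1/1250 → 1/1000 → 1/800 → 1/640 → 1/500 — 3 stops longer (brighter).
ISO: 250 → 320 → 400 → 500 → 640 → 800 → 1000 → 1250 → 1600 → 2000 → 2500 — 3 1/3 stops raised (brighter).
Net: +1 +3 +3 1/3 = +7 1/3 stops.

7 1/3 stops brighter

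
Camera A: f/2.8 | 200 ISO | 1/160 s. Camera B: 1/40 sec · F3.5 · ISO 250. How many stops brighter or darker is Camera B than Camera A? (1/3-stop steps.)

1 2/3 stops brighter

Aperture: f/2.8 → f/3.2 → f/3.5 — 2/3 stop smaller aperture (darker).
Shutter speed: 1/160 → 1/125 → 1/100 → 1/80 → 1/60 → 1/50 → 1/40 — 2 stops longer (brighter).
ISO: 200 → 250 — 1/3 stop higher (brighter).
Net: −2/3 +2 +1/3 = +1 2/3 stops.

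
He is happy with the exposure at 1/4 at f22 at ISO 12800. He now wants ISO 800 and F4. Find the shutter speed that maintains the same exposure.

1/8s

ISO: 12800 → 6400 → 3200 → 1600 → 800 — 4 stops dropped (darker).
Aperture: f/22 → f/16 → f/11 → f/8 → f/5.6 → f/4 — 5 stops larger aperture (brighter).
Net change so far: 1 stop brighter. Offset with the shutter speed: 1/4 → 1/8.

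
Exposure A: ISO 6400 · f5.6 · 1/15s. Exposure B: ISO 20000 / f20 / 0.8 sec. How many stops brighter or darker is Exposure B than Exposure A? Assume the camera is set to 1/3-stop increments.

Aperture: f/5.6 → f/6.3 → f/7.1 → f/8 → f/9 → f/10 → f/11 → f/13 → f/14 → f/16 → f/18 → f/20 — 3 2/3 stops narrower (darker).
Shutter speed: 1/15 → 1/13 → 1/10 → 1/8 → 1/6 → 1/5 → 1/4 → 0.3 → 0.4 → 0.5 → 0.6 → 0.8 — 3 2/3 stops longer (brighter).
ISO: 6400 → 8000 → 10000 → 12800 → 16000 → 20000 — 1 2/3 stops raised (brighter).
Net: −3 2/3 +3 2/3 +1 2/3 = +1 2/3 stops.

1 2/3 stops brighter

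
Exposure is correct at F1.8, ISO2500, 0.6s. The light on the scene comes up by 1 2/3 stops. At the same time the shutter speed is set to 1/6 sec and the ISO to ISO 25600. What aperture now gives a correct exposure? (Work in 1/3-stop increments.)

f/5

Scene light: 1 2/3 stops brighter.
Shutter speed: 0.6 → 0.5 → 0.4 → 0.3 → 1/4 → 1/5 → 1/6 — 2 stops faster (darker).
ISO: 2500 → 3200 → 4000 → 5000 → 6400 → 8000 → 10000 → 12800 → 16000 → 20000 → 25600 — 3 1/3 stops raised (brighter).
Net so far: 3 stops brighter. Aperture: f/1.8 → f/2 → f/2.2 → f/2.5 → f/2.8 → f/3.2 → f/3.5 → f/4 → f/4.5 → f/5.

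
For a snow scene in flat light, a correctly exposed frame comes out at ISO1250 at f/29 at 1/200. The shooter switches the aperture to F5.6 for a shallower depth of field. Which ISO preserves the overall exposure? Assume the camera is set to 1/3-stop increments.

ISO 50

Aperture: f/29 → f/25 → f/22 → f/20 → f/18 → f/16 → f/14 → f/13 → f/11 → f/10 → f/9 → f/8 → f/7.1 → f/6.3 → f/5.6 — 4 2/3 stops opened up (brighter).
Need 4 2/3 stops darker from the ISO: 1250 → 1000 → 800 → 640 → 500 → 400 → 320 → 250 → 200 → 160 → 125 → 100 → 80 → 64 → 50.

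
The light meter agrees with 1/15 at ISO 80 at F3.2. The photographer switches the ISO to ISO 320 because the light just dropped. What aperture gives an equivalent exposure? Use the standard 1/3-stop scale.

ISO: 80 → 100 → 125 → 160 → 200 → 250 → 320 — 2 stops raised (brighter).
Need 2 stops darker from the aperture: f/3.2 → f/3.5 → f/4 → f/4.5 → f/5 → f/5.6 → f/6.3.

f/6.3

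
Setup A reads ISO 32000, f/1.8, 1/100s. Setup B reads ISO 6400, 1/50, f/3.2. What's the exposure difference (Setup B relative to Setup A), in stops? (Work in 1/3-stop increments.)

Aperture: f/1.8 → f/2 → f/2.2 → f/2.5 → f/2.8 → f/3.2 — 1 2/3 stops stopped down (darker).
Shutter speed: 1/100 → 1/80 → 1/60 → 1/50 — 1 stop slower (brighter).
ISO: 32000 → 25600 → 20000 → 16000 → 12800 → 10000 → 8000 → 6400 — 2 1/3 stops lower (darker).
Net: −1 2/3 +1 −2 1/3 = −3 stops.

3 stops darker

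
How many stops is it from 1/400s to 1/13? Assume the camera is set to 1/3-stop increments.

1/400 → 1/320 → 1/250 → 1/200 → 1/160 → 1/125 → 1/100 → 1/80 → 1/60 → 1/50 → 1/40 → 1/30 → 1/25 → 1/20 → 1/15 → 1/13 — count the steps: 15 third-stops = 5 stops.

5 stops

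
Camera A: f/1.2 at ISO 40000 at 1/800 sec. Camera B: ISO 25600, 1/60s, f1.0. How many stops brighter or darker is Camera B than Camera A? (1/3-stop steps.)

3 2/3 stops brighter

Aperture: f/1.2 → f/1.1 → f/1.0 — 2/3 stop larger aperture (brighter).
Shutter speed: 1/800 → 1/640 → 1/500 → 1/400 → 1/320 → 1/250 → 1/200 → 1/160 → 1/125 → 1/100 → 1/80 → 1/60 — 3 2/3 stops slower (brighter).
ISO: 40000 → 32000 → 25600 — 2/3 stop lower (darker).
Net: +2/3 +3 2/3 −2/3 = +3 2/3 stops.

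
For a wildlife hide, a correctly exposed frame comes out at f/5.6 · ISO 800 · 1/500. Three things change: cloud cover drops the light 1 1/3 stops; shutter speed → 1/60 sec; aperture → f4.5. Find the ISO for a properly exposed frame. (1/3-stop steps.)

Scene light: 1 1/3 stops darker.
Shutter speed: 1/500 → 1/400 → 1/320 → 1/250 → 1/200 → 1/160 → 1/125 → 1/100 → 1/80 → 1/60 — 3 stops slower (brighter).
Aperture: f/5.6 → f/5 → f/4.5 — 2/3 stop opened up (brighter).
Net so far: 2 1/3 stops brighter. ISO: 800 → 640 → 500 → 400 → 320 → 250 → 200 → 160.

ISO 160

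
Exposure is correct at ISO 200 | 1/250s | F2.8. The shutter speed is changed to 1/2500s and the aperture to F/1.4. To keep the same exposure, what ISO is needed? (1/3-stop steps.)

Shutter speed: 1/250 → 1/320 → 1/400 → 1/500 → 1/640 → 1/800 → 1/1000 → 1/1250 → 1/1600 → 1/2000 → 1/2500 — 3 1/3 stops shorter (darker).
Aperture: f/2.8 → f/2.5 → f/2.2 → f/2 → f/1.8 → f/1.6 → f/1.4 — 2 stops opened up (brighter).
Net change so far: 1 1/3 stops darker. Offset with the ISO: 200 → 250 → 320 → 400 → 500.

ISO 500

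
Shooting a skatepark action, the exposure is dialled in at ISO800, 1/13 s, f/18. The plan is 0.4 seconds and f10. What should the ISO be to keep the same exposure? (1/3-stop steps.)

Shutter speed: 1/13 → 1/10 → 1/8 → 1/6 → 1/5 → 1/4 → 0.3 → 0.4 — 2 1/3 stops longer (brighter).
Aperture: f/18 → f/16 → f/14 → f/13 → f/11 → f/10 — 1 2/3 stops opened up (brighter).
Net change so far: 4 stops brighter. Offset with the ISO: 800 → 640 → 500 → 400 → 320 → 250 → 200 → 160 → 125 → 100 → 80 → 64 → 50.

ISO 50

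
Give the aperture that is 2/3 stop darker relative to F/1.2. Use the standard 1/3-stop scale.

f/1.6

Aperture: f/1.2 → f/1.4 → f/1.6 — 2/3 stop stopped down (darker).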